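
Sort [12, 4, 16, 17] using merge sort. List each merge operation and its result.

Divide and conquer:
  Merge [12] + [4] -> [4, 12]
  Merge [16] + [17] -> [16, 17]
  Merge [4, 12] + [16, 17] -> [4, 12, 16, 17]


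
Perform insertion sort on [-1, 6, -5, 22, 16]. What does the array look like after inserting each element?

First element -1 is already 'sorted'
Insert 6: shifted 0 elements -> [-1, 6, -5, 22, 16]
Insert -5: shifted 2 elements -> [-5, -1, 6, 22, 16]
Insert 22: shifted 0 elements -> [-5, -1, 6, 22, 16]
Insert 16: shifted 1 elements -> [-5, -1, 6, 16, 22]


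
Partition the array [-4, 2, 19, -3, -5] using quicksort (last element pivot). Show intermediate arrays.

Partition 1: pivot=-5 at index 0 -> [-5, 2, 19, -3, -4]
Partition 2: pivot=-4 at index 1 -> [-5, -4, 19, -3, 2]
Partition 3: pivot=2 at index 3 -> [-5, -4, -3, 2, 19]


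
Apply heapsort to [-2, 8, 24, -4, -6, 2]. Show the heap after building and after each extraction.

Build heap: [24, 8, 2, -4, -6, -2]
Extract 24: [8, -2, 2, -4, -6, 24]
Extract 8: [2, -2, -6, -4, 8, 24]
Extract 2: [-2, -4, -6, 2, 8, 24]
Extract -2: [-4, -6, -2, 2, 8, 24]
Extract -4: [-6, -4, -2, 2, 8, 24]


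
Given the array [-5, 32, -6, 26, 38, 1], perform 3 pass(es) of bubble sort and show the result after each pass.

After pass 1: [-5, -6, 26, 32, 1, 38] (3 swaps)
After pass 2: [-6, -5, 26, 1, 32, 38] (2 swaps)
After pass 3: [-6, -5, 1, 26, 32, 38] (1 swaps)
Total swaps: 6


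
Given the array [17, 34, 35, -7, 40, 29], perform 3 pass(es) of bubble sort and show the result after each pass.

After pass 1: [17, 34, -7, 35, 29, 40] (2 swaps)
After pass 2: [17, -7, 34, 29, 35, 40] (2 swaps)
After pass 3: [-7, 17, 29, 34, 35, 40] (2 swaps)
Total swaps: 6


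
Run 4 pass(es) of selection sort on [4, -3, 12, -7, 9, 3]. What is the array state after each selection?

Pass 1: Select minimum -7 at index 3, swap -> [-7, -3, 12, 4, 9, 3]
Pass 2: Select minimum -3 at index 1, swap -> [-7, -3, 12, 4, 9, 3]
Pass 3: Select minimum 3 at index 5, swap -> [-7, -3, 3, 4, 9, 12]
Pass 4: Select minimum 4 at index 3, swap -> [-7, -3, 3, 4, 9, 12]


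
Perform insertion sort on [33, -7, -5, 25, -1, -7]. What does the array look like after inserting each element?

First element 33 is already 'sorted'
Insert -7: shifted 1 elements -> [-7, 33, -5, 25, -1, -7]
Insert -5: shifted 1 elements -> [-7, -5, 33, 25, -1, -7]
Insert 25: shifted 1 elements -> [-7, -5, 25, 33, -1, -7]
Insert -1: shifted 2 elements -> [-7, -5, -1, 25, 33, -7]
Insert -7: shifted 4 elements -> [-7, -7, -5, -1, 25, 33]


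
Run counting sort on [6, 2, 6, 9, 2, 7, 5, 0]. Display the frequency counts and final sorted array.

Count array: [1, 0, 2, 0, 0, 1, 2, 1, 0, 1]
(count[i] = number of elements equal to i)
Cumulative count: [1, 1, 3, 3, 3, 4, 6, 7, 7, 8]
Sorted: [0, 2, 2, 5, 6, 6, 7, 9]


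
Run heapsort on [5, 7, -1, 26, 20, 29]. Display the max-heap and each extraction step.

Build heap: [29, 26, 5, 7, 20, -1]
Extract 29: [26, 20, 5, 7, -1, 29]
Extract 26: [20, 7, 5, -1, 26, 29]
Extract 20: [7, -1, 5, 20, 26, 29]
Extract 7: [5, -1, 7, 20, 26, 29]
Extract 5: [-1, 5, 7, 20, 26, 29]


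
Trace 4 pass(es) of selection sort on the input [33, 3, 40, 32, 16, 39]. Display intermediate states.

Pass 1: Select minimum 3 at index 1, swap -> [3, 33, 40, 32, 16, 39]
Pass 2: Select minimum 16 at index 4, swap -> [3, 16, 40, 32, 33, 39]
Pass 3: Select minimum 32 at index 3, swap -> [3, 16, 32, 40, 33, 39]
Pass 4: Select minimum 33 at index 4, swap -> [3, 16, 32, 33, 40, 39]


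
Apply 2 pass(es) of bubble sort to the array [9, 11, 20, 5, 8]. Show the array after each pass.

After pass 1: [9, 11, 5, 8, 20] (2 swaps)
After pass 2: [9, 5, 8, 11, 20] (2 swaps)
Total swaps: 4


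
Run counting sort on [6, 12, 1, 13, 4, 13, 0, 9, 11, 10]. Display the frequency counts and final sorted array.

Count array: [1, 1, 0, 0, 1, 0, 1, 0, 0, 1, 1, 1, 1, 2]
(count[i] = number of elements equal to i)
Cumulative count: [1, 2, 2, 2, 3, 3, 4, 4, 4, 5, 6, 7, 8, 10]
Sorted: [0, 1, 4, 6, 9, 10, 11, 12, 13, 13]


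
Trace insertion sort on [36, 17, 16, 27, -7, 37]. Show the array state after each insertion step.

First element 36 is already 'sorted'
Insert 17: shifted 1 elements -> [17, 36, 16, 27, -7, 37]
Insert 16: shifted 2 elements -> [16, 17, 36, 27, -7, 37]
Insert 27: shifted 1 elements -> [16, 17, 27, 36, -7, 37]
Insert -7: shifted 4 elements -> [-7, 16, 17, 27, 36, 37]
Insert 37: shifted 0 elements -> [-7, 16, 17, 27, 36, 37]


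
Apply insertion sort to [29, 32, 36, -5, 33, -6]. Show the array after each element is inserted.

First element 29 is already 'sorted'
Insert 32: shifted 0 elements -> [29, 32, 36, -5, 33, -6]
Insert 36: shifted 0 elements -> [29, 32, 36, -5, 33, -6]
Insert -5: shifted 3 elements -> [-5, 29, 32, 36, 33, -6]
Insert 33: shifted 1 elements -> [-5, 29, 32, 33, 36, -6]
Insert -6: shifted 5 elements -> [-6, -5, 29, 32, 33, 36]


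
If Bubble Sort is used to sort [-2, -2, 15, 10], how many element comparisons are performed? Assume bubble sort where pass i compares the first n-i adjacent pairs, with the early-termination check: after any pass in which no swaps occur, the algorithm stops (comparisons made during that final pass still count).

Pass 1: compare adjacent pairs (0,1)..(2,3) = 3 comparison(s), 1 swap(s) -> [-2, -2, 10, 15]
Pass 2: compare adjacent pairs (0,1)..(1,2) = 2 comparison(s), 0 swap(s) -> [-2, -2, 10, 15]
No swaps in this pass, so bubble sort stops here.
Total comparisons: 3 + 2 = 5


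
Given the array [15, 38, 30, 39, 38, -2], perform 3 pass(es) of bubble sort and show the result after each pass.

After pass 1: [15, 30, 38, 38, -2, 39] (3 swaps)
After pass 2: [15, 30, 38, -2, 38, 39] (1 swaps)
After pass 3: [15, 30, -2, 38, 38, 39] (1 swaps)
Total swaps: 5


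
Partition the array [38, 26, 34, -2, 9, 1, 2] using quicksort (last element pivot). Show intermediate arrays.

Partition 1: pivot=2 at index 2 -> [-2, 1, 2, 38, 9, 26, 34]
Partition 2: pivot=1 at index 1 -> [-2, 1, 2, 38, 9, 26, 34]
Partition 3: pivot=34 at index 5 -> [-2, 1, 2, 9, 26, 34, 38]
Partition 4: pivot=26 at index 4 -> [-2, 1, 2, 9, 26, 34, 38]


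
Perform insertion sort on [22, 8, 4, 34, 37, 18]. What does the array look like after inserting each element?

First element 22 is already 'sorted'
Insert 8: shifted 1 elements -> [8, 22, 4, 34, 37, 18]
Insert 4: shifted 2 elements -> [4, 8, 22, 34, 37, 18]
Insert 34: shifted 0 elements -> [4, 8, 22, 34, 37, 18]
Insert 37: shifted 0 elements -> [4, 8, 22, 34, 37, 18]
Insert 18: shifted 3 elements -> [4, 8, 18, 22, 34, 37]


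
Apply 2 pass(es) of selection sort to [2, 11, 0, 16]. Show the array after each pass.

Pass 1: Select minimum 0 at index 2, swap -> [0, 11, 2, 16]
Pass 2: Select minimum 2 at index 2, swap -> [0, 2, 11, 16]


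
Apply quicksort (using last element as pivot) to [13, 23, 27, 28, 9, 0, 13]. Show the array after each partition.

Partition 1: pivot=13 at index 3 -> [13, 9, 0, 13, 23, 27, 28]
Partition 2: pivot=0 at index 0 -> [0, 9, 13, 13, 23, 27, 28]
Partition 3: pivot=13 at index 2 -> [0, 9, 13, 13, 23, 27, 28]
Partition 4: pivot=28 at index 6 -> [0, 9, 13, 13, 23, 27, 28]
Partition 5: pivot=27 at index 5 -> [0, 9, 13, 13, 23, 27, 28]


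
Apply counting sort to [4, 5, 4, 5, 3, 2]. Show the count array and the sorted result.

Count array: [0, 0, 1, 1, 2, 2]
(count[i] = number of elements equal to i)
Cumulative count: [0, 0, 1, 2, 4, 6]
Sorted: [2, 3, 4, 4, 5, 5]


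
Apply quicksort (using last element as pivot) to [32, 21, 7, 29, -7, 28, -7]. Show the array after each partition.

Partition 1: pivot=-7 at index 1 -> [-7, -7, 7, 29, 32, 28, 21]
Partition 2: pivot=21 at index 3 -> [-7, -7, 7, 21, 32, 28, 29]
Partition 3: pivot=29 at index 5 -> [-7, -7, 7, 21, 28, 29, 32]


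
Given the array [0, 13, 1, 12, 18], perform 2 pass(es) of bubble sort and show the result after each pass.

After pass 1: [0, 1, 12, 13, 18] (2 swaps)
After pass 2: [0, 1, 12, 13, 18] (0 swaps)
Total swaps: 2


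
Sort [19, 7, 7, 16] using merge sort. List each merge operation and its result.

Divide and conquer:
  Merge [19] + [7] -> [7, 19]
  Merge [7] + [16] -> [7, 16]
  Merge [7, 19] + [7, 16] -> [7, 7, 16, 19]


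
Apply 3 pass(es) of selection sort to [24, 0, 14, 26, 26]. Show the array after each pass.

Pass 1: Select minimum 0 at index 1, swap -> [0, 24, 14, 26, 26]
Pass 2: Select minimum 14 at index 2, swap -> [0, 14, 24, 26, 26]
Pass 3: Select minimum 24 at index 2, swap -> [0, 14, 24, 26, 26]


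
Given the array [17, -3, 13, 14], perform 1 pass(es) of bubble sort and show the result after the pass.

After pass 1: [-3, 13, 14, 17] (3 swaps)
Total swaps: 3


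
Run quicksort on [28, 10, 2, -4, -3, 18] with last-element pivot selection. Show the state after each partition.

Partition 1: pivot=18 at index 4 -> [10, 2, -4, -3, 18, 28]
Partition 2: pivot=-3 at index 1 -> [-4, -3, 10, 2, 18, 28]
Partition 3: pivot=2 at index 2 -> [-4, -3, 2, 10, 18, 28]


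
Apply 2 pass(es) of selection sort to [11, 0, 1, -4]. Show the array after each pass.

Pass 1: Select minimum -4 at index 3, swap -> [-4, 0, 1, 11]
Pass 2: Select minimum 0 at index 1, swap -> [-4, 0, 1, 11]


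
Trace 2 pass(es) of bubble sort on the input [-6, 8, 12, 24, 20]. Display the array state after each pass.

After pass 1: [-6, 8, 12, 20, 24] (1 swaps)
After pass 2: [-6, 8, 12, 20, 24] (0 swaps)
Total swaps: 1


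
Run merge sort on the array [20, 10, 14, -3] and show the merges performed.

Divide and conquer:
  Merge [20] + [10] -> [10, 20]
  Merge [14] + [-3] -> [-3, 14]
  Merge [10, 20] + [-3, 14] -> [-3, 10, 14, 20]


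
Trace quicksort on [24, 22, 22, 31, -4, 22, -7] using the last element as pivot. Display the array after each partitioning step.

Partition 1: pivot=-7 at index 0 -> [-7, 22, 22, 31, -4, 22, 24]
Partition 2: pivot=24 at index 5 -> [-7, 22, 22, -4, 22, 24, 31]
Partition 3: pivot=22 at index 4 -> [-7, 22, 22, -4, 22, 24, 31]
Partition 4: pivot=-4 at index 1 -> [-7, -4, 22, 22, 22, 24, 31]
Partition 5: pivot=22 at index 3 -> [-7, -4, 22, 22, 22, 24, 31]


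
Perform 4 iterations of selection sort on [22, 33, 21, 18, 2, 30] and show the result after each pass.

Pass 1: Select minimum 2 at index 4, swap -> [2, 33, 21, 18, 22, 30]
Pass 2: Select minimum 18 at index 3, swap -> [2, 18, 21, 33, 22, 30]
Pass 3: Select minimum 21 at index 2, swap -> [2, 18, 21, 33, 22, 30]
Pass 4: Select minimum 22 at index 4, swap -> [2, 18, 21, 22, 33, 30]


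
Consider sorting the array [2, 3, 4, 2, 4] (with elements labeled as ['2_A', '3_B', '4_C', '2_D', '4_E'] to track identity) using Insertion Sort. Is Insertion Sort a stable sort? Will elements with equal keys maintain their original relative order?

Trace Insertion Sort on the labeled array (the key is the number; the letter only tracks identity):
  Insert 3_B at index 1: [2_A, 3_B, 4_C, 2_D, 4_E]
  Insert 4_C at index 2: [2_A, 3_B, 4_C, 2_D, 4_E]
  Insert 2_D at index 1: [2_A, 2_D, 3_B, 4_C, 4_E]
  Insert 4_E at index 4: [2_A, 2_D, 3_B, 4_C, 4_E]
Final order: [2_A, 2_D, 3_B, 4_C, 4_E]
Equal keys:
  value 2: originally 2_A, 2_D; after sorting 2_A, 2_D -> order preserved
  value 4: originally 4_C, 4_E; after sorting 4_C, 4_E -> order preserved
All equal keys kept their original relative order. Insertion Sort is stable: elements are shifted only while they are strictly greater than the key, so a key is inserted after any equal elements already placed.
Answer: Stable


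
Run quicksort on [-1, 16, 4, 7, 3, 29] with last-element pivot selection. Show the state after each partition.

Partition 1: pivot=29 at index 5 -> [-1, 16, 4, 7, 3, 29]
Partition 2: pivot=3 at index 1 -> [-1, 3, 4, 7, 16, 29]
Partition 3: pivot=16 at index 4 -> [-1, 3, 4, 7, 16, 29]
Partition 4: pivot=7 at index 3 -> [-1, 3, 4, 7, 16, 29]


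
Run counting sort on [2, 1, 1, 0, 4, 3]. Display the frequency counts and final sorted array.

Count array: [1, 2, 1, 1, 1]
(count[i] = number of elements equal to i)
Cumulative count: [1, 3, 4, 5, 6]
Sorted: [0, 1, 1, 2, 3, 4]


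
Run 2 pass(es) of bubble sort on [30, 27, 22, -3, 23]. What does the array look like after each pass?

After pass 1: [27, 22, -3, 23, 30] (4 swaps)
After pass 2: [22, -3, 23, 27, 30] (3 swaps)
Total swaps: 7


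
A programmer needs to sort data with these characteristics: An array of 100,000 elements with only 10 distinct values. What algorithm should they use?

Best choice: 3-way quicksort or Counting sort
Reason: 3-way (Dutch national flag) partitioning groups every copy of the pivot together, so with only d=10 distinct keys quicksort finishes in O(n log d) expected time, which is effectively linear; counting sort runs in O(n + k) where k is the size of the key range (not the number of distinct values), so it is linear when the 10 values are integers drawn from a small known range


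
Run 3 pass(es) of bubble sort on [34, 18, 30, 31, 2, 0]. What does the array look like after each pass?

After pass 1: [18, 30, 31, 2, 0, 34] (5 swaps)
After pass 2: [18, 30, 2, 0, 31, 34] (2 swaps)
After pass 3: [18, 2, 0, 30, 31, 34] (2 swaps)
Total swaps: 9


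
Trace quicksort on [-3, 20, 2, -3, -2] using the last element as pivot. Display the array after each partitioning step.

Partition 1: pivot=-2 at index 2 -> [-3, -3, -2, 20, 2]
Partition 2: pivot=-3 at index 1 -> [-3, -3, -2, 20, 2]
Partition 3: pivot=2 at index 3 -> [-3, -3, -2, 2, 20]


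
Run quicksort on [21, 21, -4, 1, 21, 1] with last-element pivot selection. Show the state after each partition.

Partition 1: pivot=1 at index 2 -> [-4, 1, 1, 21, 21, 21]
Partition 2: pivot=1 at index 1 -> [-4, 1, 1, 21, 21, 21]
Partition 3: pivot=21 at index 5 -> [-4, 1, 1, 21, 21, 21]
Partition 4: pivot=21 at index 4 -> [-4, 1, 1, 21, 21, 21]


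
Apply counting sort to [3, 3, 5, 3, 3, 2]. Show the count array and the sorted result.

Count array: [0, 0, 1, 4, 0, 1]
(count[i] = number of elements equal to i)
Cumulative count: [0, 0, 1, 5, 5, 6]
Sorted: [2, 3, 3, 3, 3, 5]


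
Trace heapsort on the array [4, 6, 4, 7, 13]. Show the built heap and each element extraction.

Build heap: [13, 7, 4, 4, 6]
Extract 13: [7, 6, 4, 4, 13]
Extract 7: [6, 4, 4, 7, 13]
Extract 6: [4, 4, 6, 7, 13]
Extract 4: [4, 4, 6, 7, 13]


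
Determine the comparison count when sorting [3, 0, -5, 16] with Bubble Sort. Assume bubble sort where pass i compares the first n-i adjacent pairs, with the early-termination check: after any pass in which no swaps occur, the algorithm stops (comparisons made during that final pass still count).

Pass 1: compare adjacent pairs (0,1)..(2,3) = 3 comparison(s), 2 swap(s) -> [0, -5, 3, 16]
Pass 2: compare adjacent pairs (0,1)..(1,2) = 2 comparison(s), 1 swap(s) -> [-5, 0, 3, 16]
Pass 3: compare adjacent pairs (0,1)..(0,1) = 1 comparison(s), 0 swap(s) -> [-5, 0, 3, 16]
No swaps in this pass, so bubble sort stops here.
Total comparisons: 3 + 2 + 1 = 6


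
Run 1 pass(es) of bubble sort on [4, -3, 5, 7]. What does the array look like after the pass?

After pass 1: [-3, 4, 5, 7] (1 swaps)
Total swaps: 1


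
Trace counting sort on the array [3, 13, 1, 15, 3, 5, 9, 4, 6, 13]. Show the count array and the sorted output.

Count array: [0, 1, 0, 2, 1, 1, 1, 0, 0, 1, 0, 0, 0, 2, 0, 1]
(count[i] = number of elements equal to i)
Cumulative count: [0, 1, 1, 3, 4, 5, 6, 6, 6, 7, 7, 7, 7, 9, 9, 10]
Sorted: [1, 3, 3, 4, 5, 6, 9, 13, 13, 15]


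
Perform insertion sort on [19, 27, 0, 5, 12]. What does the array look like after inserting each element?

First element 19 is already 'sorted'
Insert 27: shifted 0 elements -> [19, 27, 0, 5, 12]
Insert 0: shifted 2 elements -> [0, 19, 27, 5, 12]
Insert 5: shifted 2 elements -> [0, 5, 19, 27, 12]
Insert 12: shifted 2 elements -> [0, 5, 12, 19, 27]


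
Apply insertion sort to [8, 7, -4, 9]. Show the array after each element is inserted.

First element 8 is already 'sorted'
Insert 7: shifted 1 elements -> [7, 8, -4, 9]
Insert -4: shifted 2 elements -> [-4, 7, 8, 9]
Insert 9: shifted 0 elements -> [-4, 7, 8, 9]


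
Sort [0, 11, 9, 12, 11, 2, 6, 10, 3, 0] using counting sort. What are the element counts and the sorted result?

Count array: [2, 0, 1, 1, 0, 0, 1, 0, 0, 1, 1, 2, 1]
(count[i] = number of elements equal to i)
Cumulative count: [2, 2, 3, 4, 4, 4, 5, 5, 5, 6, 7, 9, 10]
Sorted: [0, 0, 2, 3, 6, 9, 10, 11, 11, 12]


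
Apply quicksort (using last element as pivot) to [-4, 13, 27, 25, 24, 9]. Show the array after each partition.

Partition 1: pivot=9 at index 1 -> [-4, 9, 27, 25, 24, 13]
Partition 2: pivot=13 at index 2 -> [-4, 9, 13, 25, 24, 27]
Partition 3: pivot=27 at index 5 -> [-4, 9, 13, 25, 24, 27]
Partition 4: pivot=24 at index 3 -> [-4, 9, 13, 24, 25, 27]


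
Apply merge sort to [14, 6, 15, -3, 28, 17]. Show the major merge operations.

Divide and conquer:
  Merge [6] + [15] -> [6, 15]
  Merge [14] + [6, 15] -> [6, 14, 15]
  Merge [28] + [17] -> [17, 28]
  Merge [-3] + [17, 28] -> [-3, 17, 28]
  Merge [6, 14, 15] + [-3, 17, 28] -> [-3, 6, 14, 15, 17, 28]


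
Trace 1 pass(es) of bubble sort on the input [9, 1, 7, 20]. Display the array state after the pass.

After pass 1: [1, 7, 9, 20] (2 swaps)
Total swaps: 2


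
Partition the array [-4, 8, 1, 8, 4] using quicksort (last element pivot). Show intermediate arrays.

Partition 1: pivot=4 at index 2 -> [-4, 1, 4, 8, 8]
Partition 2: pivot=1 at index 1 -> [-4, 1, 4, 8, 8]
Partition 3: pivot=8 at index 4 -> [-4, 1, 4, 8, 8]


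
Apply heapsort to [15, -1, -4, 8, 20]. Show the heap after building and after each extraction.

Build heap: [20, 15, -4, 8, -1]
Extract 20: [15, 8, -4, -1, 20]
Extract 15: [8, -1, -4, 15, 20]
Extract 8: [-1, -4, 8, 15, 20]
Extract -1: [-4, -1, 8, 15, 20]


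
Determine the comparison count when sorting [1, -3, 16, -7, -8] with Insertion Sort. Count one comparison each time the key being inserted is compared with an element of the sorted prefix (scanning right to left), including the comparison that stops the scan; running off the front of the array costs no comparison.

Insert -3: 1 > -3 (shift), reached front = 1 comparison(s) -> [-3, 1, 16, -7, -8]
Insert 16: 1 <= 16 (stop) = 1 comparison(s) -> [-3, 1, 16, -7, -8]
Insert -7: 16 > -7 (shift), 1 > -7 (shift), -3 > -7 (shift), reached front = 3 comparison(s) -> [-7, -3, 1, 16, -8]
Insert -8: 16 > -8 (shift), 1 > -8 (shift), -3 > -8 (shift), -7 > -8 (shift), reached front = 4 comparison(s) -> [-8, -7, -3, 1, 16]
Total comparisons: 1 + 1 + 3 + 4 = 9


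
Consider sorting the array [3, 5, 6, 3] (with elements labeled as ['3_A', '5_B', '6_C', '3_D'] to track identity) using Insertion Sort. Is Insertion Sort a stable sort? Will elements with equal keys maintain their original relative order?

Trace Insertion Sort on the labeled array (the key is the number; the letter only tracks identity):
  Insert 5_B at index 1: [3_A, 5_B, 6_C, 3_D]
  Insert 6_C at index 2: [3_A, 5_B, 6_C, 3_D]
  Insert 3_D at index 1: [3_A, 3_D, 5_B, 6_C]
Final order: [3_A, 3_D, 5_B, 6_C]
Equal keys:
  value 3: originally 3_A, 3_D; after sorting 3_A, 3_D -> order preserved
All equal keys kept their original relative order. Insertion Sort is stable: elements are shifted only while they are strictly greater than the key, so a key is inserted after any equal elements already placed.
Answer: Stable


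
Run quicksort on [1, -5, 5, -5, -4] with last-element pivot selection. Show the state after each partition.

Partition 1: pivot=-4 at index 2 -> [-5, -5, -4, 1, 5]
Partition 2: pivot=-5 at index 1 -> [-5, -5, -4, 1, 5]
Partition 3: pivot=5 at index 4 -> [-5, -5, -4, 1, 5]


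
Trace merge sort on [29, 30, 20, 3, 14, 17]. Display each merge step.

Divide and conquer:
  Merge [30] + [20] -> [20, 30]
  Merge [29] + [20, 30] -> [20, 29, 30]
  Merge [14] + [17] -> [14, 17]
  Merge [3] + [14, 17] -> [3, 14, 17]
  Merge [20, 29, 30] + [3, 14, 17] -> [3, 14, 17, 20, 29, 30]


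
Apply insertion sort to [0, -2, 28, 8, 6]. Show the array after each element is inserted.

First element 0 is already 'sorted'
Insert -2: shifted 1 elements -> [-2, 0, 28, 8, 6]
Insert 28: shifted 0 elements -> [-2, 0, 28, 8, 6]
Insert 8: shifted 1 elements -> [-2, 0, 8, 28, 6]
Insert 6: shifted 2 elements -> [-2, 0, 6, 8, 28]


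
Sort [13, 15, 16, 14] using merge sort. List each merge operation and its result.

Divide and conquer:
  Merge [13] + [15] -> [13, 15]
  Merge [16] + [14] -> [14, 16]
  Merge [13, 15] + [14, 16] -> [13, 14, 15, 16]


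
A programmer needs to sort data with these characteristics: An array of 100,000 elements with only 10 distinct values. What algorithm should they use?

Best choice: 3-way quicksort or Counting sort
Reason: 3-way (Dutch national flag) partitioning groups every copy of the pivot together, so with only d=10 distinct keys quicksort finishes in O(n log d) expected time, which is effectively linear; counting sort runs in O(n + k) where k is the size of the key range (not the number of distinct values), so it is linear when the 10 values are integers drawn from a small known range


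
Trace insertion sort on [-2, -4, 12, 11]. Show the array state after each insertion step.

First element -2 is already 'sorted'
Insert -4: shifted 1 elements -> [-4, -2, 12, 11]
Insert 12: shifted 0 elements -> [-4, -2, 12, 11]
Insert 11: shifted 1 elements -> [-4, -2, 11, 12]


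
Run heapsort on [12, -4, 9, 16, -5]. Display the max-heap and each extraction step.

Build heap: [16, 12, 9, -4, -5]
Extract 16: [12, -4, 9, -5, 16]
Extract 12: [9, -4, -5, 12, 16]
Extract 9: [-4, -5, 9, 12, 16]
Extract -4: [-5, -4, 9, 12, 16]


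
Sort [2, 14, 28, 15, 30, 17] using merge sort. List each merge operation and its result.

Divide and conquer:
  Merge [14] + [28] -> [14, 28]
  Merge [2] + [14, 28] -> [2, 14, 28]
  Merge [30] + [17] -> [17, 30]
  Merge [15] + [17, 30] -> [15, 17, 30]
  Merge [2, 14, 28] + [15, 17, 30] -> [2, 14, 15, 17, 28, 30]


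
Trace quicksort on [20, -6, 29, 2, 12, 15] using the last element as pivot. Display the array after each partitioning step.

Partition 1: pivot=15 at index 3 -> [-6, 2, 12, 15, 29, 20]
Partition 2: pivot=12 at index 2 -> [-6, 2, 12, 15, 29, 20]
Partition 3: pivot=2 at index 1 -> [-6, 2, 12, 15, 29, 20]
Partition 4: pivot=20 at index 4 -> [-6, 2, 12, 15, 20, 29]


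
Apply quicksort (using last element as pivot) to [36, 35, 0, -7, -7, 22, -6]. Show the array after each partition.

Partition 1: pivot=-6 at index 2 -> [-7, -7, -6, 36, 35, 22, 0]
Partition 2: pivot=-7 at index 1 -> [-7, -7, -6, 36, 35, 22, 0]
Partition 3: pivot=0 at index 3 -> [-7, -7, -6, 0, 35, 22, 36]
Partition 4: pivot=36 at index 6 -> [-7, -7, -6, 0, 35, 22, 36]
Partition 5: pivot=22 at index 4 -> [-7, -7, -6, 0, 22, 35, 36]


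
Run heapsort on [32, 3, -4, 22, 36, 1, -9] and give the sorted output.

Build heap: [36, 32, 1, 22, 3, -4, -9]
Extract 36: [32, 22, 1, -9, 3, -4, 36]
Extract 32: [22, 3, 1, -9, -4, 32, 36]
Extract 22: [3, -4, 1, -9, 22, 32, 36]
Extract 3: [1, -4, -9, 3, 22, 32, 36]
Extract 1: [-4, -9, 1, 3, 22, 32, 36]
Extract -4: [-9, -4, 1, 3, 22, 32, 36]


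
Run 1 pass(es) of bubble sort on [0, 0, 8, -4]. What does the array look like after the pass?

After pass 1: [0, 0, -4, 8] (1 swaps)
Total swaps: 1


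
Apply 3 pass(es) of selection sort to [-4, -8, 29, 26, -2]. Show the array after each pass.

Pass 1: Select minimum -8 at index 1, swap -> [-8, -4, 29, 26, -2]
Pass 2: Select minimum -4 at index 1, swap -> [-8, -4, 29, 26, -2]
Pass 3: Select minimum -2 at index 4, swap -> [-8, -4, -2, 26, 29]


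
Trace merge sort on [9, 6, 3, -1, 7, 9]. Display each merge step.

Divide and conquer:
  Merge [6] + [3] -> [3, 6]
  Merge [9] + [3, 6] -> [3, 6, 9]
  Merge [7] + [9] -> [7, 9]
  Merge [-1] + [7, 9] -> [-1, 7, 9]
  Merge [3, 6, 9] + [-1, 7, 9] -> [-1, 3, 6, 7, 9, 9]


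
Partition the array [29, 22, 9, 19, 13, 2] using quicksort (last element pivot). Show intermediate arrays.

Partition 1: pivot=2 at index 0 -> [2, 22, 9, 19, 13, 29]
Partition 2: pivot=29 at index 5 -> [2, 22, 9, 19, 13, 29]
Partition 3: pivot=13 at index 2 -> [2, 9, 13, 19, 22, 29]
Partition 4: pivot=22 at index 4 -> [2, 9, 13, 19, 22, 29]


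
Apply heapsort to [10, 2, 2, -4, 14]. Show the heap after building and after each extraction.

Build heap: [14, 10, 2, -4, 2]
Extract 14: [10, 2, 2, -4, 14]
Extract 10: [2, -4, 2, 10, 14]
Extract 2: [2, -4, 2, 10, 14]
Extract 2: [-4, 2, 2, 10, 14]


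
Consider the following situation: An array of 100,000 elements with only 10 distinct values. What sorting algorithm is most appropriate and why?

Best choice: 3-way quicksort or Counting sort
Reason: 3-way (Dutch national flag) partitioning groups every copy of the pivot together, so with only d=10 distinct keys quicksort finishes in O(n log d) expected time, which is effectively linear; counting sort runs in O(n + k) where k is the size of the key range (not the number of distinct values), so it is linear when the 10 values are integers drawn from a small known range


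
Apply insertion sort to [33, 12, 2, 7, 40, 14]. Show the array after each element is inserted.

First element 33 is already 'sorted'
Insert 12: shifted 1 elements -> [12, 33, 2, 7, 40, 14]
Insert 2: shifted 2 elements -> [2, 12, 33, 7, 40, 14]
Insert 7: shifted 2 elements -> [2, 7, 12, 33, 40, 14]
Insert 40: shifted 0 elements -> [2, 7, 12, 33, 40, 14]
Insert 14: shifted 2 elements -> [2, 7, 12, 14, 33, 40]


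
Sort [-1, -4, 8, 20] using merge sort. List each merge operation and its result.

Divide and conquer:
  Merge [-1] + [-4] -> [-4, -1]
  Merge [8] + [20] -> [8, 20]
  Merge [-4, -1] + [8, 20] -> [-4, -1, 8, 20]


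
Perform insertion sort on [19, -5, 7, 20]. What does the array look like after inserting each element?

First element 19 is already 'sorted'
Insert -5: shifted 1 elements -> [-5, 19, 7, 20]
Insert 7: shifted 1 elements -> [-5, 7, 19, 20]
Insert 20: shifted 0 elements -> [-5, 7, 19, 20]


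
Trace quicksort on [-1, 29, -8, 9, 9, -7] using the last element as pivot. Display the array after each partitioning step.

Partition 1: pivot=-7 at index 1 -> [-8, -7, -1, 9, 9, 29]
Partition 2: pivot=29 at index 5 -> [-8, -7, -1, 9, 9, 29]
Partition 3: pivot=9 at index 4 -> [-8, -7, -1, 9, 9, 29]
Partition 4: pivot=9 at index 3 -> [-8, -7, -1, 9, 9, 29]


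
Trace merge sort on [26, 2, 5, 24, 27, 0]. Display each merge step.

Divide and conquer:
  Merge [2] + [5] -> [2, 5]
  Merge [26] + [2, 5] -> [2, 5, 26]
  Merge [27] + [0] -> [0, 27]
  Merge [24] + [0, 27] -> [0, 24, 27]
  Merge [2, 5, 26] + [0, 24, 27] -> [0, 2, 5, 24, 26, 27]


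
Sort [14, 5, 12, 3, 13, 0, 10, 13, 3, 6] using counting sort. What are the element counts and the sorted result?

Count array: [1, 0, 0, 2, 0, 1, 1, 0, 0, 0, 1, 0, 1, 2, 1]
(count[i] = number of elements equal to i)
Cumulative count: [1, 1, 1, 3, 3, 4, 5, 5, 5, 5, 6, 6, 7, 9, 10]
Sorted: [0, 3, 3, 5, 6, 10, 12, 13, 13, 14]


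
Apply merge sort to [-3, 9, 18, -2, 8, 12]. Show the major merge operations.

Divide and conquer:
  Merge [9] + [18] -> [9, 18]
  Merge [-3] + [9, 18] -> [-3, 9, 18]
  Merge [8] + [12] -> [8, 12]
  Merge [-2] + [8, 12] -> [-2, 8, 12]
  Merge [-3, 9, 18] + [-2, 8, 12] -> [-3, -2, 8, 9, 12, 18]


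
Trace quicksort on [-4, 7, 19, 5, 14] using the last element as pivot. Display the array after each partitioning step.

Partition 1: pivot=14 at index 3 -> [-4, 7, 5, 14, 19]
Partition 2: pivot=5 at index 1 -> [-4, 5, 7, 14, 19]


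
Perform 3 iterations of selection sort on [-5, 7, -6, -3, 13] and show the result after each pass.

Pass 1: Select minimum -6 at index 2, swap -> [-6, 7, -5, -3, 13]
Pass 2: Select minimum -5 at index 2, swap -> [-6, -5, 7, -3, 13]
Pass 3: Select minimum -3 at index 3, swap -> [-6, -5, -3, 7, 13]


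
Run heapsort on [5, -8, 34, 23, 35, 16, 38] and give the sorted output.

Build heap: [38, 35, 34, 23, -8, 16, 5]
Extract 38: [35, 23, 34, 5, -8, 16, 38]
Extract 35: [34, 23, 16, 5, -8, 35, 38]
Extract 34: [23, 5, 16, -8, 34, 35, 38]
Extract 23: [16, 5, -8, 23, 34, 35, 38]
Extract 16: [5, -8, 16, 23, 34, 35, 38]
Extract 5: [-8, 5, 16, 23, 34, 35, 38]


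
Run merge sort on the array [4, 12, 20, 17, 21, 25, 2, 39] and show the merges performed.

Divide and conquer:
  Merge [4] + [12] -> [4, 12]
  Merge [20] + [17] -> [17, 20]
  Merge [4, 12] + [17, 20] -> [4, 12, 17, 20]
  Merge [21] + [25] -> [21, 25]
  Merge [2] + [39] -> [2, 39]
  Merge [21, 25] + [2, 39] -> [2, 21, 25, 39]
  Merge [4, 12, 17, 20] + [2, 21, 25, 39] -> [2, 4, 12, 17, 20, 21, 25, 39]


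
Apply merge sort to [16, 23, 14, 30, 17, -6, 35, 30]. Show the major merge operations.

Divide and conquer:
  Merge [16] + [23] -> [16, 23]
  Merge [14] + [30] -> [14, 30]
  Merge [16, 23] + [14, 30] -> [14, 16, 23, 30]
  Merge [17] + [-6] -> [-6, 17]
  Merge [35] + [30] -> [30, 35]
  Merge [-6, 17] + [30, 35] -> [-6, 17, 30, 35]
  Merge [14, 16, 23, 30] + [-6, 17, 30, 35] -> [-6, 14, 16, 17, 23, 30, 30, 35]


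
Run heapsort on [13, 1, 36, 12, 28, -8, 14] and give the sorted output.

Build heap: [36, 28, 14, 12, 1, -8, 13]
Extract 36: [28, 13, 14, 12, 1, -8, 36]
Extract 28: [14, 13, -8, 12, 1, 28, 36]
Extract 14: [13, 12, -8, 1, 14, 28, 36]
Extract 13: [12, 1, -8, 13, 14, 28, 36]
Extract 12: [1, -8, 12, 13, 14, 28, 36]
Extract 1: [-8, 1, 12, 13, 14, 28, 36]


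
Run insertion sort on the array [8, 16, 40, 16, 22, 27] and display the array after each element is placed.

First element 8 is already 'sorted'
Insert 16: shifted 0 elements -> [8, 16, 40, 16, 22, 27]
Insert 40: shifted 0 elements -> [8, 16, 40, 16, 22, 27]
Insert 16: shifted 1 elements -> [8, 16, 16, 40, 22, 27]
Insert 22: shifted 1 elements -> [8, 16, 16, 22, 40, 27]
Insert 27: shifted 1 elements -> [8, 16, 16, 22, 27, 40]


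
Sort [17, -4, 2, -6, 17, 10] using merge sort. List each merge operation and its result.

Divide and conquer:
  Merge [-4] + [2] -> [-4, 2]
  Merge [17] + [-4, 2] -> [-4, 2, 17]
  Merge [17] + [10] -> [10, 17]
  Merge [-6] + [10, 17] -> [-6, 10, 17]
  Merge [-4, 2, 17] + [-6, 10, 17] -> [-6, -4, 2, 10, 17, 17]


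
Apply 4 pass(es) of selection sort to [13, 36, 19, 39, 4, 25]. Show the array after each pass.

Pass 1: Select minimum 4 at index 4, swap -> [4, 36, 19, 39, 13, 25]
Pass 2: Select minimum 13 at index 4, swap -> [4, 13, 19, 39, 36, 25]
Pass 3: Select minimum 19 at index 2, swap -> [4, 13, 19, 39, 36, 25]
Pass 4: Select minimum 25 at index 5, swap -> [4, 13, 19, 25, 36, 39]


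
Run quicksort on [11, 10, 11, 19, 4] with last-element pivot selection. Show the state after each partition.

Partition 1: pivot=4 at index 0 -> [4, 10, 11, 19, 11]
Partition 2: pivot=11 at index 3 -> [4, 10, 11, 11, 19]
Partition 3: pivot=11 at index 2 -> [4, 10, 11, 11, 19]


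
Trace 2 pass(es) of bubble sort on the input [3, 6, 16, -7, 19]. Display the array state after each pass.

After pass 1: [3, 6, -7, 16, 19] (1 swaps)
After pass 2: [3, -7, 6, 16, 19] (1 swaps)
Total swaps: 2


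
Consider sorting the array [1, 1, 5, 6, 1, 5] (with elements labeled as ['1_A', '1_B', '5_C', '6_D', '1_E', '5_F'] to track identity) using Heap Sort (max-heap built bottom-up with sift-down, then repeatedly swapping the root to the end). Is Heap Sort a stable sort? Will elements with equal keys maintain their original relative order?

Trace Heap Sort on the labeled array (the key is the number; the letter only tracks identity):
  Build max-heap: [6_D, 1_A, 5_C, 1_B, 1_E, 5_F]
  Swap root 6_D to index 5, re-heapify first 5 -> [5_F, 1_A, 5_C, 1_B, 1_E, 6_D]
  Swap root 5_F to index 4, re-heapify first 4 -> [5_C, 1_A, 1_E, 1_B, 5_F, 6_D]
  Swap root 5_C to index 3, re-heapify first 3 -> [1_B, 1_A, 1_E, 5_C, 5_F, 6_D]
  Swap root 1_B to index 2, re-heapify first 2 -> [1_E, 1_A, 1_B, 5_C, 5_F, 6_D]
  Swap root 1_E to index 1, re-heapify first 1 -> [1_A, 1_E, 1_B, 5_C, 5_F, 6_D]
Final order: [1_A, 1_E, 1_B, 5_C, 5_F, 6_D]
Equal keys:
  value 1: originally 1_A, 1_B, 1_E; after sorting 1_A, 1_E, 1_B -> order changed
  value 5: originally 5_C, 5_F; after sorting 5_C, 5_F -> order preserved
Equal keys were reordered, so Heap Sort is not stable: heap construction and root-to-end swaps move elements without regard to the original order of equal keys. (One such input is enough; an unstable sort may happen to preserve order on other inputs, but it gives no guarantee.)
Answer: Not stable


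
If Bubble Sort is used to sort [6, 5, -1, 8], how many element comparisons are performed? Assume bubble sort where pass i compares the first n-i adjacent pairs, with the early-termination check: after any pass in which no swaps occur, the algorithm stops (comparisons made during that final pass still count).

Pass 1: compare adjacent pairs (0,1)..(2,3) = 3 comparison(s), 2 swap(s) -> [5, -1, 6, 8]
Pass 2: compare adjacent pairs (0,1)..(1,2) = 2 comparison(s), 1 swap(s) -> [-1, 5, 6, 8]
Pass 3: compare adjacent pairs (0,1)..(0,1) = 1 comparison(s), 0 swap(s) -> [-1, 5, 6, 8]
No swaps in this pass, so bubble sort stops here.
Total comparisons: 3 + 2 + 1 = 6


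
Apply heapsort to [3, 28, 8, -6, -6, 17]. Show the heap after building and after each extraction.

Build heap: [28, 3, 17, -6, -6, 8]
Extract 28: [17, 3, 8, -6, -6, 28]
Extract 17: [8, 3, -6, -6, 17, 28]
Extract 8: [3, -6, -6, 8, 17, 28]
Extract 3: [-6, -6, 3, 8, 17, 28]
Extract -6: [-6, -6, 3, 8, 17, 28]


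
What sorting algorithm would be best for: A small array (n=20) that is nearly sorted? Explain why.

Best choice: Insertion sort
Reason: Insertion sort is O(n) for nearly sorted arrays and has low overhead


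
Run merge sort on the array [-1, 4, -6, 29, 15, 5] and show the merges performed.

Divide and conquer:
  Merge [4] + [-6] -> [-6, 4]
  Merge [-1] + [-6, 4] -> [-6, -1, 4]
  Merge [15] + [5] -> [5, 15]
  Merge [29] + [5, 15] -> [5, 15, 29]
  Merge [-6, -1, 4] + [5, 15, 29] -> [-6, -1, 4, 5, 15, 29]


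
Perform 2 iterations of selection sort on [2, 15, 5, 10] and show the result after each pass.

Pass 1: Select minimum 2 at index 0, swap -> [2, 15, 5, 10]
Pass 2: Select minimum 5 at index 2, swap -> [2, 5, 15, 10]


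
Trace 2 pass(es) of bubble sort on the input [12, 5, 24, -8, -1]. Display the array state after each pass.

After pass 1: [5, 12, -8, -1, 24] (3 swaps)
After pass 2: [5, -8, -1, 12, 24] (2 swaps)
Total swaps: 5


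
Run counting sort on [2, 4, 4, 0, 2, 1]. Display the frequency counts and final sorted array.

Count array: [1, 1, 2, 0, 2]
(count[i] = number of elements equal to i)
Cumulative count: [1, 2, 4, 4, 6]
Sorted: [0, 1, 2, 2, 4, 4]


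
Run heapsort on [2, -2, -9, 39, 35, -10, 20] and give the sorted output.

Build heap: [39, 35, 20, -2, 2, -10, -9]
Extract 39: [35, 2, 20, -2, -9, -10, 39]
Extract 35: [20, 2, -10, -2, -9, 35, 39]
Extract 20: [2, -2, -10, -9, 20, 35, 39]
Extract 2: [-2, -9, -10, 2, 20, 35, 39]
Extract -2: [-9, -10, -2, 2, 20, 35, 39]
Extract -9: [-10, -9, -2, 2, 20, 35, 39]


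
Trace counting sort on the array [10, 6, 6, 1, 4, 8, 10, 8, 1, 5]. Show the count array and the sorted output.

Count array: [0, 2, 0, 0, 1, 1, 2, 0, 2, 0, 2]
(count[i] = number of elements equal to i)
Cumulative count: [0, 2, 2, 2, 3, 4, 6, 6, 8, 8, 10]
Sorted: [1, 1, 4, 5, 6, 6, 8, 8, 10, 10]


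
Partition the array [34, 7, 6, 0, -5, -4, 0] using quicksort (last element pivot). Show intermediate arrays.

Partition 1: pivot=0 at index 3 -> [0, -5, -4, 0, 7, 6, 34]
Partition 2: pivot=-4 at index 1 -> [-5, -4, 0, 0, 7, 6, 34]
Partition 3: pivot=34 at index 6 -> [-5, -4, 0, 0, 7, 6, 34]
Partition 4: pivot=6 at index 4 -> [-5, -4, 0, 0, 6, 7, 34]


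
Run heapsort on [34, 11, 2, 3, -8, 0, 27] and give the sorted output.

Build heap: [34, 11, 27, 3, -8, 0, 2]
Extract 34: [27, 11, 2, 3, -8, 0, 34]
Extract 27: [11, 3, 2, 0, -8, 27, 34]
Extract 11: [3, 0, 2, -8, 11, 27, 34]
Extract 3: [2, 0, -8, 3, 11, 27, 34]
Extract 2: [0, -8, 2, 3, 11, 27, 34]
Extract 0: [-8, 0, 2, 3, 11, 27, 34]


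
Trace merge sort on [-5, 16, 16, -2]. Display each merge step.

Divide and conquer:
  Merge [-5] + [16] -> [-5, 16]
  Merge [16] + [-2] -> [-2, 16]
  Merge [-5, 16] + [-2, 16] -> [-5, -2, 16, 16]


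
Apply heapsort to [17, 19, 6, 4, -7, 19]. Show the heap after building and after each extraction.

Build heap: [19, 17, 19, 4, -7, 6]
Extract 19: [19, 17, 6, 4, -7, 19]
Extract 19: [17, 4, 6, -7, 19, 19]
Extract 17: [6, 4, -7, 17, 19, 19]
Extract 6: [4, -7, 6, 17, 19, 19]
Extract 4: [-7, 4, 6, 17, 19, 19]


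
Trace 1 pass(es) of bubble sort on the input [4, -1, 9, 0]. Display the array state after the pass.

After pass 1: [-1, 4, 0, 9] (2 swaps)
Total swaps: 2


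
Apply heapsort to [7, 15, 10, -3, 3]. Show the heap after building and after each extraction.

Build heap: [15, 7, 10, -3, 3]
Extract 15: [10, 7, 3, -3, 15]
Extract 10: [7, -3, 3, 10, 15]
Extract 7: [3, -3, 7, 10, 15]
Extract 3: [-3, 3, 7, 10, 15]


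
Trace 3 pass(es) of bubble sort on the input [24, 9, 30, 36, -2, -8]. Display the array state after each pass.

After pass 1: [9, 24, 30, -2, -8, 36] (3 swaps)
After pass 2: [9, 24, -2, -8, 30, 36] (2 swaps)
After pass 3: [9, -2, -8, 24, 30, 36] (2 swaps)
Total swaps: 7


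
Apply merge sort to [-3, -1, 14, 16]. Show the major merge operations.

Divide and conquer:
  Merge [-3] + [-1] -> [-3, -1]
  Merge [14] + [16] -> [14, 16]
  Merge [-3, -1] + [14, 16] -> [-3, -1, 14, 16]


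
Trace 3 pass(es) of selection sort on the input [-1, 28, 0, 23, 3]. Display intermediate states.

Pass 1: Select minimum -1 at index 0, swap -> [-1, 28, 0, 23, 3]
Pass 2: Select minimum 0 at index 2, swap -> [-1, 0, 28, 23, 3]
Pass 3: Select minimum 3 at index 4, swap -> [-1, 0, 3, 23, 28]


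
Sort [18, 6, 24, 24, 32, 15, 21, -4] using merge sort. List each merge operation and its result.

Divide and conquer:
  Merge [18] + [6] -> [6, 18]
  Merge [24] + [24] -> [24, 24]
  Merge [6, 18] + [24, 24] -> [6, 18, 24, 24]
  Merge [32] + [15] -> [15, 32]
  Merge [21] + [-4] -> [-4, 21]
  Merge [15, 32] + [-4, 21] -> [-4, 15, 21, 32]
  Merge [6, 18, 24, 24] + [-4, 15, 21, 32] -> [-4, 6, 15, 18, 21, 24, 24, 32]


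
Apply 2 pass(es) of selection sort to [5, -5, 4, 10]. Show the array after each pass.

Pass 1: Select minimum -5 at index 1, swap -> [-5, 5, 4, 10]
Pass 2: Select minimum 4 at index 2, swap -> [-5, 4, 5, 10]


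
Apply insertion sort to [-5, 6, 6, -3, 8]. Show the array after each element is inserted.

First element -5 is already 'sorted'
Insert 6: shifted 0 elements -> [-5, 6, 6, -3, 8]
Insert 6: shifted 0 elements -> [-5, 6, 6, -3, 8]
Insert -3: shifted 2 elements -> [-5, -3, 6, 6, 8]
Insert 8: shifted 0 elements -> [-5, -3, 6, 6, 8]


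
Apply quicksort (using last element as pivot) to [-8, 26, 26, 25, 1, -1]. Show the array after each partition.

Partition 1: pivot=-1 at index 1 -> [-8, -1, 26, 25, 1, 26]
Partition 2: pivot=26 at index 5 -> [-8, -1, 26, 25, 1, 26]
Partition 3: pivot=1 at index 2 -> [-8, -1, 1, 25, 26, 26]
Partition 4: pivot=26 at index 4 -> [-8, -1, 1, 25, 26, 26]


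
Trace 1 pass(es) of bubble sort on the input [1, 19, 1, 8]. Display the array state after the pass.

After pass 1: [1, 1, 8, 19] (2 swaps)
Total swaps: 2


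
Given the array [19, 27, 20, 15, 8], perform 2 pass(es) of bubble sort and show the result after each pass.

After pass 1: [19, 20, 15, 8, 27] (3 swaps)
After pass 2: [19, 15, 8, 20, 27] (2 swaps)
Total swaps: 5


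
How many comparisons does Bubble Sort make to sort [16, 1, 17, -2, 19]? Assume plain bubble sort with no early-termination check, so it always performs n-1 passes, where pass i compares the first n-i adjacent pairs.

Pass 1: compare adjacent pairs (0,1)..(3,4) = 4 comparison(s), 2 swap(s) -> [1, 16, -2, 17, 19]
Pass 2: compare adjacent pairs (0,1)..(2,3) = 3 comparison(s), 1 swap(s) -> [1, -2, 16, 17, 19]
Pass 3: compare adjacent pairs (0,1)..(1,2) = 2 comparison(s), 1 swap(s) -> [-2, 1, 16, 17, 19]
Pass 4: compare adjacent pairs (0,1)..(0,1) = 1 comparison(s), 0 swap(s) -> [-2, 1, 16, 17, 19]
Total comparisons: 4 + 3 + 2 + 1 = 10
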